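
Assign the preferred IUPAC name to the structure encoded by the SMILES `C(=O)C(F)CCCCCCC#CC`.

2-fluoroundec-9-ynal

The longest chain bearing the –CHO group and the multiple bond is 11 carbons long (undecane).
An aldehyde (terminal –CHO) is the principal characteristic group, giving the suffix -al.
A C≡C triple bond in the chain gives the infix -yne-.
Choose the numbering such that the aldehyde carbon is C-1 by definition.
That gives the triple bond between C-9 and C-10; a fluoro group at C-2.
Putting it together: 2-fluoroundec-9-ynal.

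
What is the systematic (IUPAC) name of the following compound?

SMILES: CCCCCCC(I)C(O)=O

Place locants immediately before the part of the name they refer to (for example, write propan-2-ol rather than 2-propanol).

2-iodooctanoic acid

Counting along the main chain through the –COOH group gives 8 carbons: the parent is octane.
The highest-priority functional group is a carboxylic acid (terminal –COOH), so the name ends in -oic acid.
Number the chain so that the carboxylic acid carbon is C-1 by definition.
That gives an iodo group at C-2.
The name is 2-iodooctanoic acid.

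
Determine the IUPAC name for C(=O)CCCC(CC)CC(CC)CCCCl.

The longest chain bearing the –CHO group is 10 carbons long (decane).
The highest-priority functional group is an aldehyde (terminal –CHO), so the name ends in -al.
The numbering direction is chosen so that the aldehyde carbon is C-1 by definition.
That gives a chloro group at C-10; ethyl groups at C-5 and C-7.
The substituents are ordered alphabetically, ignoring any di-/tri- multipliers.
The name is 10-chloro-5,7-diethyldecanal.

10-chloro-5,7-diethyldecanal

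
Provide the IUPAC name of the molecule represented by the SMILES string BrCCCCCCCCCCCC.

The longest carbon chain is 12 atoms: the parent is dodecane.
Choose the numbering such that the substituent locant set {1} is lower than {12} at the first point of difference.
This places a bromo group at C-1.
The name is 1-bromododecane.

1-bromododecane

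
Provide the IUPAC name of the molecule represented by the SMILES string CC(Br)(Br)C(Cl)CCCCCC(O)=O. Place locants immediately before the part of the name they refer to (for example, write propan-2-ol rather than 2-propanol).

8,8-dibromo-7-chlorononanoic acid

Counting along the main chain through the –COOH group gives 9 carbons: the parent is nonane.
A carboxylic acid (terminal –COOH) is the principal characteristic group, giving the suffix -oic acid.
Choose the numbering such that the carboxylic acid carbon is C-1 by definition.
With this numbering: two bromo groups at C-8; a chloro group at C-7.
Prefixes are listed alphabetically: bromo, chloro.
Assembling the pieces gives 8,8-dibromo-7-chlorononanoic acid.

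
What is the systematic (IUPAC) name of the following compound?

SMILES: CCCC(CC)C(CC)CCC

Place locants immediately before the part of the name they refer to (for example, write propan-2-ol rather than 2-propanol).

The longest carbon chain is 8 atoms: the parent is octane.
Numbering from either end gives identical locants here.
With this numbering: ethyl groups at C-4 and C-5.
Assembling the pieces gives 4,5-diethyloctane.

4,5-diethyloctane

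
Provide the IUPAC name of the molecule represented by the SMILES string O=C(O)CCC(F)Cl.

4-chloro-4-fluorobutanoic acid

Counting along the main chain through the –COOH group gives 4 carbons: the parent is butane.
The highest-priority functional group is a carboxylic acid (terminal –COOH), so the name ends in -oic acid.
The numbering direction is chosen so that the carboxylic acid carbon is C-1 by definition.
This places a chloro group at C-4; a fluoro group at C-4.
Prefixes are listed alphabetically: chloro, fluoro.
Putting it together: 4-chloro-4-fluorobutanoic acid.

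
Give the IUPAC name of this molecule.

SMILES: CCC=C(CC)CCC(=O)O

The longest carbon chain that includes the –COOH group and the multiple bond has 7 carbons, so the parent hydride is heptane.
The principal characteristic group is a carboxylic acid (terminal –COOH), named with the suffix -oic acid.
A C=C double bond in the chain gives the infix -ene-.
Choose the numbering such that the carboxylic acid carbon is C-1 by definition.
With this numbering: the double bond between C-4 and C-5; an ethyl group at C-4.
Assembling the pieces gives 4-ethylhept-4-enoic acid.

4-ethylhept-4-enoic acid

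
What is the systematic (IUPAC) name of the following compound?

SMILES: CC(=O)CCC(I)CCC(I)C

The longest chain bearing the carbonyl is 9 carbons long (nonane).
The highest-priority functional group is a ketone (C=O on an internal carbon), so the name ends in -one.
Choose the numbering such that numbering from this end puts the carbonyl group at C-2 rather than C-8.
With this numbering: the carbonyl at C-2; iodo groups at C-5 and C-8.
The name is 5,8-diiodononan-2-one.

5,8-diiodononan-2-one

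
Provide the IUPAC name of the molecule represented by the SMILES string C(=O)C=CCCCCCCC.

Counting along the main chain through the –CHO group and the multiple bond gives 10 carbons: the parent is decane.
The principal characteristic group is an aldehyde (terminal –CHO), named with the suffix -al.
A C=C double bond in the chain gives the infix -ene-.
Number the chain so that the aldehyde carbon is C-1 by definition.
With this numbering: the double bond between C-2 and C-3.
Assembling the pieces gives dec-2-enal.

dec-2-enal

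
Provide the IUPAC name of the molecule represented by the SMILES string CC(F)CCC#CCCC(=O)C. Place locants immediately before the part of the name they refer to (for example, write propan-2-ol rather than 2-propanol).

9-fluorodec-5-yn-2-one

The longest chain bearing the carbonyl and the multiple bond is 10 carbons long (decane).
A ketone (C=O on an internal carbon) is the principal characteristic group, giving the suffix -one.
A C≡C triple bond in the chain gives the infix -yne-.
The numbering direction is chosen so that numbering from this end puts the carbonyl group at C-2 rather than C-9.
This places the carbonyl at C-2; the triple bond between C-5 and C-6; a fluoro group at C-9.
The name is 9-fluorodec-5-yn-2-one.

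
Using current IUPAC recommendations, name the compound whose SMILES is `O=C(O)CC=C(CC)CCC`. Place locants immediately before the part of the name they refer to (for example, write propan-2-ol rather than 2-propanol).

4-ethylhept-3-enoic acid

The longest carbon chain that includes the –COOH group and the multiple bond has 7 carbons, so the parent hydride is heptane.
A carboxylic acid (terminal –COOH) is the principal characteristic group, giving the suffix -oic acid.
A C=C double bond in the chain gives the infix -ene-.
Choose the numbering such that the carboxylic acid carbon is C-1 by definition.
This places the double bond between C-3 and C-4; an ethyl group at C-4.
The name is 4-ethylhept-3-enoic acid.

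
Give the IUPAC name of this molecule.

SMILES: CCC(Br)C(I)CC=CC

6-bromo-5-iodooct-2-ene

The longest chain bearing the multiple bond is 8 carbons long (octane).
The chain contains a C=C double bond, so the unsaturation ending is -ene.
The numbering direction is chosen so that numbering from this end puts the double bond at C-2 rather than C-6.
With this numbering: the double bond between C-2 and C-3; a bromo group at C-6; an iodo group at C-5.
The substituents are ordered alphabetically, ignoring any di-/tri- multipliers.
Assembling the pieces gives 6-bromo-5-iodooct-2-ene.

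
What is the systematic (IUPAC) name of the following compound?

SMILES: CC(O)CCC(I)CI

The longest chain bearing the –OH group is 6 carbons long (hexane).
The highest-priority functional group is an alcohol (–OH), so the name ends in -ol.
Choose the numbering such that numbering from this end puts the hydroxyl group at C-2 rather than C-5.
This places the hydroxyl at C-2; iodo groups at C-5 and C-6.
Assembling the pieces gives 5,6-diiodohexan-2-ol.

5,6-diiodohexan-2-ol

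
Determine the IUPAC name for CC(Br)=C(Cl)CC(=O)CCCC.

The longest carbon chain that includes the carbonyl and the multiple bond has 9 carbons, so the parent hydride is nonane.
A ketone (C=O on an internal carbon) is the principal characteristic group, giving the suffix -one.
The chain contains a C=C double bond, so the unsaturation ending is -ene.
Number the chain so that numbering from this end puts the double bond at C-2 rather than C-7.
That gives the carbonyl at C-5; the double bond between C-2 and C-3; a bromo group at C-2; a chloro group at C-3.
Prefixes are listed alphabetically: bromo, chloro.
Putting it together: 2-bromo-3-chloronon-2-en-5-one.

2-bromo-3-chloronon-2-en-5-one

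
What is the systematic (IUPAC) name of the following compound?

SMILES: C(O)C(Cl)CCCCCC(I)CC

The longest chain bearing the –OH group is 10 carbons long (decane).
An alcohol (–OH) is the principal characteristic group, giving the suffix -ol.
The numbering direction is chosen so that numbering from this end puts the hydroxyl group at C-1 rather than C-10.
This places the hydroxyl at C-1; a chloro group at C-2; an iodo group at C-8.
The substituents are ordered alphabetically, ignoring any di-/tri- multipliers.
The name is 2-chloro-8-iododecan-1-ol.

2-chloro-8-iododecan-1-ol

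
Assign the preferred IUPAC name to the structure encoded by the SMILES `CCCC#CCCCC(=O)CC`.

The longest chain bearing the carbonyl and the multiple bond is 11 carbons long (undecane).
The principal characteristic group is a ketone (C=O on an internal carbon), named with the suffix -one.
The chain contains a C≡C triple bond, so the unsaturation ending is -yne.
The numbering direction is chosen so that numbering from this end puts the carbonyl group at C-3 rather than C-9.
With this numbering: the carbonyl at C-3; the triple bond between C-7 and C-8.
Putting it together: undec-7-yn-3-one.

undec-7-yn-3-one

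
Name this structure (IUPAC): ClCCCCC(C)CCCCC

The parent chain contains 10 carbons (decane).
The numbering direction is chosen so that the substituent locant set {1,5} is lower than {6,10} at the first point of difference.
This places a chloro group at C-1; a methyl group at C-5.
The substituents are ordered alphabetically, ignoring any di-/tri- multipliers.
The name is 1-chloro-5-methyldecane.

1-chloro-5-methyldecane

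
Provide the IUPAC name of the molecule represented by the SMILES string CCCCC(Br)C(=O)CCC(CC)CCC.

5-bromo-9-ethyldodecan-6-one

Counting along the main chain through the carbonyl gives 12 carbons: the parent is dodecane.
The principal characteristic group is a ketone (C=O on an internal carbon), named with the suffix -one.
The numbering direction is chosen so that numbering from this end puts the carbonyl group at C-6 rather than C-7.
With this numbering: the carbonyl at C-6; a bromo group at C-5; an ethyl group at C-9.
Substituent prefixes are cited in alphabetical order (multiplying prefixes like di-/tri- are ignored for ordering).
The name is 5-bromo-9-ethyldodecan-6-one.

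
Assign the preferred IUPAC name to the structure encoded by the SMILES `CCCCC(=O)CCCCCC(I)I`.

11,11-diiodoundecan-5-one

The longest carbon chain that includes the carbonyl has 11 carbons, so the parent hydride is undecane.
The highest-priority functional group is a ketone (C=O on an internal carbon), so the name ends in -one.
Choose the numbering such that numbering from this end puts the carbonyl group at C-5 rather than C-7.
This places the carbonyl at C-5; two iodo groups at C-11.
Putting it together: 11,11-diiodoundecan-5-one.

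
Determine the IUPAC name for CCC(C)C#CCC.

The longest carbon chain that includes the multiple bond has 7 carbons, so the parent hydride is heptane.
A C≡C triple bond in the chain gives the infix -yne-.
The numbering direction is chosen so that numbering from this end puts the triple bond at C-3 rather than C-4.
That gives the triple bond between C-3 and C-4; a methyl group at C-5.
Putting it together: 5-methylhept-3-yne.

5-methylhept-3-yne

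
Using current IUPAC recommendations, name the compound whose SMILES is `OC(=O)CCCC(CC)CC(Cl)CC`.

Counting along the main chain through the –COOH group gives 9 carbons: the parent is nonane.
The highest-priority functional group is a carboxylic acid (terminal –COOH), so the name ends in -oic acid.
Number the chain so that the carboxylic acid carbon is C-1 by definition.
That gives a chloro group at C-7; an ethyl group at C-5.
The substituents are ordered alphabetically, ignoring any di-/tri- multipliers.
Assembling the pieces gives 7-chloro-5-ethylnonanoic acid.

7-chloro-5-ethylnonanoic acid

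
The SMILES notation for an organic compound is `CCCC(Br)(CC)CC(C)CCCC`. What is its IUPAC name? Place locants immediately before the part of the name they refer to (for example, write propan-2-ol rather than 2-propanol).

The parent chain contains 10 carbons (decane).
Number the chain so that the substituent locant set {4,4,6} is lower than {5,7,7} at the first point of difference.
With this numbering: a bromo group at C-4; an ethyl group at C-4; a methyl group at C-6.
Substituent prefixes are cited in alphabetical order (multiplying prefixes like di-/tri- are ignored for ordering).
The name is 4-bromo-4-ethyl-6-methyldecane.

4-bromo-4-ethyl-6-methyldecane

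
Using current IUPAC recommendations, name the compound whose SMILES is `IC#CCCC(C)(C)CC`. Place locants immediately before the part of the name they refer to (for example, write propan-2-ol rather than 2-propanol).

The longest carbon chain that includes the multiple bond has 7 carbons, so the parent hydride is heptane.
A C≡C triple bond in the chain gives the infix -yne-.
The numbering direction is chosen so that numbering from this end puts the triple bond at C-1 rather than C-6.
With this numbering: the triple bond between C-1 and C-2; an iodo group at C-1; two methyl groups at C-5.
Prefixes are listed alphabetically: iodo, methyl.
The name is 1-iodo-5,5-dimethylhept-1-yne.

1-iodo-5,5-dimethylhept-1-yne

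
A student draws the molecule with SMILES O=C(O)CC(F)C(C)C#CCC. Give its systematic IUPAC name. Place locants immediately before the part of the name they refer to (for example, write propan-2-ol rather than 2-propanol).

The longest carbon chain that includes the –COOH group and the multiple bond has 8 carbons, so the parent hydride is octane.
A carboxylic acid (terminal –COOH) is the principal characteristic group, giving the suffix -oic acid.
The chain contains a C≡C triple bond, so the unsaturation ending is -yne.
Choose the numbering such that the carboxylic acid carbon is C-1 by definition.
This places the triple bond between C-5 and C-6; a fluoro group at C-3; a methyl group at C-4.
Prefixes are listed alphabetically: fluoro, methyl.
The name is 3-fluoro-4-methyloct-5-ynoic acid.

3-fluoro-4-methyloct-5-ynoic acid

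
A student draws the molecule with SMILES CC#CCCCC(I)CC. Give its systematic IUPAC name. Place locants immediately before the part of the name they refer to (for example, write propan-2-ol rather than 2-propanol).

The longest carbon chain that includes the multiple bond has 9 carbons, so the parent hydride is nonane.
The chain contains a C≡C triple bond, so the unsaturation ending is -yne.
Number the chain so that numbering from this end puts the triple bond at C-2 rather than C-7.
With this numbering: the triple bond between C-2 and C-3; an iodo group at C-7.
Assembling the pieces gives 7-iodonon-2-yne.

7-iodonon-2-yne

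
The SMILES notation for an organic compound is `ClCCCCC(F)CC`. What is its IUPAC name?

1-chloro-5-fluoroheptane

The longest continuous carbon chain has 7 atoms, so the parent hydride is heptane.
Number the chain so that the substituent locant set {1,5} is lower than {3,7} at the first point of difference.
This places a chloro group at C-1; a fluoro group at C-5.
Substituent prefixes are cited in alphabetical order (multiplying prefixes like di-/tri- are ignored for ordering).
Assembling the pieces gives 1-chloro-5-fluoroheptane.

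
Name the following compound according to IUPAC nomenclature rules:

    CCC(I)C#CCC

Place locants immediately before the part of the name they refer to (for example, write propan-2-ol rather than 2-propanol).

The longest chain bearing the multiple bond is 7 carbons long (heptane).
The chain contains a C≡C triple bond, so the unsaturation ending is -yne.
Number the chain so that numbering from this end puts the triple bond at C-3 rather than C-4.
This places the triple bond between C-3 and C-4; an iodo group at C-5.
The name is 5-iodohept-3-yne.

5-iodohept-3-yne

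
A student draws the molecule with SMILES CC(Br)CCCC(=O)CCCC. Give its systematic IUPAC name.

9-bromodecan-5-one

Counting along the main chain through the carbonyl gives 10 carbons: the parent is decane.
The highest-priority functional group is a ketone (C=O on an internal carbon), so the name ends in -one.
Choose the numbering such that numbering from this end puts the carbonyl group at C-5 rather than C-6.
With this numbering: the carbonyl at C-5; a bromo group at C-9.
Putting it together: 9-bromodecan-5-one.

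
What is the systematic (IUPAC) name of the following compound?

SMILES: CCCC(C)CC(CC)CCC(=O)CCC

7-ethyl-9-methyldodecan-4-one

The longest chain bearing the carbonyl is 12 carbons long (dodecane).
The principal characteristic group is a ketone (C=O on an internal carbon), named with the suffix -one.
Number the chain so that numbering from this end puts the carbonyl group at C-4 rather than C-9.
With this numbering: the carbonyl at C-4; an ethyl group at C-7; a methyl group at C-9.
Substituent prefixes are cited in alphabetical order (multiplying prefixes like di-/tri- are ignored for ordering).
The name is 7-ethyl-9-methyldodecan-4-one.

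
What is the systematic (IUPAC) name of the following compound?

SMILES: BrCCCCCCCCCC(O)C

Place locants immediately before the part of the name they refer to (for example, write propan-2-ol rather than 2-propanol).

11-bromoundecan-2-ol

Counting along the main chain through the –OH group gives 11 carbons: the parent is undecane.
The principal characteristic group is an alcohol (–OH), named with the suffix -ol.
Number the chain so that numbering from this end puts the hydroxyl group at C-2 rather than C-10.
With this numbering: the hydroxyl at C-2; a bromo group at C-11.
The name is 11-bromoundecan-2-ol.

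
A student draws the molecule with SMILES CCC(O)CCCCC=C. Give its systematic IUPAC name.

The longest carbon chain that includes the –OH group and the multiple bond has 9 carbons, so the parent hydride is nonane.
The principal characteristic group is an alcohol (–OH), named with the suffix -ol.
A C=C double bond in the chain gives the infix -ene-.
Number the chain so that numbering from this end puts the hydroxyl group at C-3 rather than C-7.
This places the hydroxyl at C-3; the double bond between C-8 and C-9.
Putting it together: non-8-en-3-ol.

non-8-en-3-ol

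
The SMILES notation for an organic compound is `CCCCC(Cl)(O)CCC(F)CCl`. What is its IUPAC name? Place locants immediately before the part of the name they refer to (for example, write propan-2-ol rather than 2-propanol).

The longest carbon chain that includes the –OH group has 9 carbons, so the parent hydride is nonane.
The highest-priority functional group is an alcohol (–OH), so the name ends in -ol.
Number the chain so that the substituent locant set {1,2,5} is lower than {5,8,9} at the first point of difference.
That gives the hydroxyl at C-5; chloro groups at C-1 and C-5; a fluoro group at C-2.
Prefixes are listed alphabetically: chloro, fluoro.
Putting it together: 1,5-dichloro-2-fluorononan-5-ol.

1,5-dichloro-2-fluorononan-5-ol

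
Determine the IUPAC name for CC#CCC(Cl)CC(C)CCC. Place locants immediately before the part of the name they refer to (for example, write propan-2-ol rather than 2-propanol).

Counting along the main chain through the multiple bond gives 10 carbons: the parent is decane.
A C≡C triple bond in the chain gives the infix -yne-.
Choose the numbering such that numbering from this end puts the triple bond at C-2 rather than C-8.
With this numbering: the triple bond between C-2 and C-3; a chloro group at C-5; a methyl group at C-7.
Substituent prefixes are cited in alphabetical order (multiplying prefixes like di-/tri- are ignored for ordering).
Assembling the pieces gives 5-chloro-7-methyldec-2-yne.

5-chloro-7-methyldec-2-yne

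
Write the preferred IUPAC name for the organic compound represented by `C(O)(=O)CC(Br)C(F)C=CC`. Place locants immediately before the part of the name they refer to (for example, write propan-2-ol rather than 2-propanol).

The longest chain bearing the –COOH group and the multiple bond is 7 carbons long (heptane).
The principal characteristic group is a carboxylic acid (terminal –COOH), named with the suffix -oic acid.
There is one C=C double bond, indicated by the ending -ene.
Choose the numbering such that the carboxylic acid carbon is C-1 by definition.
With this numbering: the double bond between C-5 and C-6; a bromo group at C-3; a fluoro group at C-4.
Prefixes are listed alphabetically: bromo, fluoro.
The name is 3-bromo-4-fluorohept-5-enoic acid.

3-bromo-4-fluorohept-5-enoic acid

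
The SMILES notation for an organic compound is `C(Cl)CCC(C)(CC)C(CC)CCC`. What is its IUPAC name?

1-chloro-4,5-diethyl-4-methyloctane

The longest continuous carbon chain has 8 atoms, so the parent hydride is octane.
Number the chain so that the substituent locant set {1,4,4,5} is lower than {4,5,5,8} at the first point of difference.
This places a chloro group at C-1; ethyl groups at C-4 and C-5; a methyl group at C-4.
The substituents are ordered alphabetically, ignoring any di-/tri- multipliers.
Putting it together: 1-chloro-4,5-diethyl-4-methyloctane.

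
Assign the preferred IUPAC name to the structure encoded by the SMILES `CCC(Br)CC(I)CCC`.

The parent chain contains 8 carbons (octane).
The numbering direction is chosen so that the substituent locant set {3,5} is lower than {4,6} at the first point of difference.
That gives a bromo group at C-3; an iodo group at C-5.
Prefixes are listed alphabetically: bromo, iodo.
The name is 3-bromo-5-iodooctane.

3-bromo-5-iodooctane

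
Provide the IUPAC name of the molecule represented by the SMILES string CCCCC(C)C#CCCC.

6-methyldec-4-yne

Counting along the main chain through the multiple bond gives 10 carbons: the parent is decane.
There is one C≡C triple bond, indicated by the ending -yne.
Choose the numbering such that numbering from this end puts the triple bond at C-4 rather than C-6.
That gives the triple bond between C-4 and C-5; a methyl group at C-6.
Assembling the pieces gives 6-methyldec-4-yne.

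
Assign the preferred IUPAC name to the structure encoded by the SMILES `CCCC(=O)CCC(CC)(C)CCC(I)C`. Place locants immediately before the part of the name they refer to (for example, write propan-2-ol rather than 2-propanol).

7-ethyl-10-iodo-7-methylundecan-4-one

The longest chain bearing the carbonyl is 11 carbons long (undecane).
A ketone (C=O on an internal carbon) is the principal characteristic group, giving the suffix -one.
The numbering direction is chosen so that numbering from this end puts the carbonyl group at C-4 rather than C-8.
With this numbering: the carbonyl at C-4; an ethyl group at C-7; an iodo group at C-10; a methyl group at C-7.
Substituent prefixes are cited in alphabetical order (multiplying prefixes like di-/tri- are ignored for ordering).
The name is 7-ethyl-10-iodo-7-methylundecan-4-one.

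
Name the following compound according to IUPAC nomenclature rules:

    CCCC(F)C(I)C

The longest carbon chain is 6 atoms: the parent is hexane.
Number the chain so that the substituent locant set {2,3} is lower than {4,5} at the first point of difference.
That gives a fluoro group at C-3; an iodo group at C-2.
Substituent prefixes are cited in alphabetical order (multiplying prefixes like di-/tri- are ignored for ordering).
Assembling the pieces gives 3-fluoro-2-iodohexane.

3-fluoro-2-iodohexane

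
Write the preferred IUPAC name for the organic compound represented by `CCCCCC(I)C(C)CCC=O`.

5-iodo-4-methyldecanal

The longest carbon chain that includes the –CHO group has 10 carbons, so the parent hydride is decane.
An aldehyde (terminal –CHO) is the principal characteristic group, giving the suffix -al.
Choose the numbering such that the aldehyde carbon is C-1 by definition.
That gives an iodo group at C-5; a methyl group at C-4.
Prefixes are listed alphabetically: iodo, methyl.
Assembling the pieces gives 5-iodo-4-methyldecanal.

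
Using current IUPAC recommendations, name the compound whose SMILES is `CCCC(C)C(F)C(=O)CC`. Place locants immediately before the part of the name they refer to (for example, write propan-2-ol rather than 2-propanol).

4-fluoro-5-methyloctan-3-one

The longest chain bearing the carbonyl is 8 carbons long (octane).
A ketone (C=O on an internal carbon) is the principal characteristic group, giving the suffix -one.
The numbering direction is chosen so that numbering from this end puts the carbonyl group at C-3 rather than C-6.
This places the carbonyl at C-3; a fluoro group at C-4; a methyl group at C-5.
Prefixes are listed alphabetically: fluoro, methyl.
Putting it together: 4-fluoro-5-methyloctan-3-one.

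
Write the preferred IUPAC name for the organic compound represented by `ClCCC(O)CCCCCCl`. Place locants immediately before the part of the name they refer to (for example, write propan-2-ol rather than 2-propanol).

Counting along the main chain through the –OH group gives 8 carbons: the parent is octane.
The principal characteristic group is an alcohol (–OH), named with the suffix -ol.
Choose the numbering such that numbering from this end puts the hydroxyl group at C-3 rather than C-6.
With this numbering: the hydroxyl at C-3; chloro groups at C-1 and C-8.
The name is 1,8-dichlorooctan-3-ol.

1,8-dichlorooctan-3-ol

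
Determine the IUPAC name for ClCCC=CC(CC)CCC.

1-chloro-5-ethyloct-3-ene

Counting along the main chain through the multiple bond gives 8 carbons: the parent is octane.
The chain contains a C=C double bond, so the unsaturation ending is -ene.
Choose the numbering such that numbering from this end puts the double bond at C-3 rather than C-5.
With this numbering: the double bond between C-3 and C-4; a chloro group at C-1; an ethyl group at C-5.
Prefixes are listed alphabetically: chloro, ethyl.
Putting it together: 1-chloro-5-ethyloct-3-ene.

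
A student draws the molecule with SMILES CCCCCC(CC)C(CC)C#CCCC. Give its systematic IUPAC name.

Counting along the main chain through the multiple bond gives 12 carbons: the parent is dodecane.
A C≡C triple bond in the chain gives the infix -yne-.
The numbering direction is chosen so that numbering from this end puts the triple bond at C-4 rather than C-8.
With this numbering: the triple bond between C-4 and C-5; ethyl groups at C-6 and C-7.
Assembling the pieces gives 6,7-diethyldodec-4-yne.

6,7-diethyldodec-4-yne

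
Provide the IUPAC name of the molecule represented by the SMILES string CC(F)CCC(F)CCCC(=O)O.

5,8-difluorononanoic acid

The longest chain bearing the –COOH group is 9 carbons long (nonane).
A carboxylic acid (terminal –COOH) is the principal characteristic group, giving the suffix -oic acid.
Choose the numbering such that the carboxylic acid carbon is C-1 by definition.
With this numbering: fluoro groups at C-5 and C-8.
The name is 5,8-difluorononanoic acid.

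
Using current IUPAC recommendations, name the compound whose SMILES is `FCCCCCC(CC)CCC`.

6-ethyl-1-fluorononane

The longest continuous carbon chain has 9 atoms, so the parent hydride is nonane.
Number the chain so that the substituent locant set {1,6} is lower than {4,9} at the first point of difference.
With this numbering: an ethyl group at C-6; a fluoro group at C-1.
The substituents are ordered alphabetically, ignoring any di-/tri- multipliers.
Putting it together: 6-ethyl-1-fluorononane.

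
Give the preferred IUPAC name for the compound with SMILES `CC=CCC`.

pent-2-ene

The longest chain bearing the multiple bond is 5 carbons long (pentane).
There is one C=C double bond, indicated by the ending -ene.
The numbering direction is chosen so that numbering from this end puts the double bond at C-2 rather than C-3.
This places the double bond between C-2 and C-3.
Assembling the pieces gives pent-2-ene.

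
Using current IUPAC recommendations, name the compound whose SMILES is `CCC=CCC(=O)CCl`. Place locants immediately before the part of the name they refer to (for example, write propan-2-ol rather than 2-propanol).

The longest carbon chain that includes the carbonyl and the multiple bond has 7 carbons, so the parent hydride is heptane.
The highest-priority functional group is a ketone (C=O on an internal carbon), so the name ends in -one.
The chain contains a C=C double bond, so the unsaturation ending is -ene.
Number the chain so that numbering from this end puts the carbonyl group at C-2 rather than C-6.
This places the carbonyl at C-2; the double bond between C-4 and C-5; a chloro group at C-1.
Assembling the pieces gives 1-chlorohept-4-en-2-one.

1-chlorohept-4-en-2-one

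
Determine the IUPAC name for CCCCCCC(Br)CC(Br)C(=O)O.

Counting along the main chain through the –COOH group gives 10 carbons: the parent is decane.
The principal characteristic group is a carboxylic acid (terminal –COOH), named with the suffix -oic acid.
Choose the numbering such that the carboxylic acid carbon is C-1 by definition.
With this numbering: bromo groups at C-2 and C-4.
Putting it together: 2,4-dibromodecanoic acid.

2,4-dibromodecanoic acid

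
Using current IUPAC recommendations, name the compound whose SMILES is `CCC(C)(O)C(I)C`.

Counting along the main chain through the –OH group gives 5 carbons: the parent is pentane.
An alcohol (–OH) is the principal characteristic group, giving the suffix -ol.
The numbering direction is chosen so that the substituent locant set {2,3} is lower than {3,4} at the first point of difference.
This places the hydroxyl at C-3; an iodo group at C-2; a methyl group at C-3.
Substituent prefixes are cited in alphabetical order (multiplying prefixes like di-/tri- are ignored for ordering).
Assembling the pieces gives 2-iodo-3-methylpentan-3-ol.

2-iodo-3-methylpentan-3-ol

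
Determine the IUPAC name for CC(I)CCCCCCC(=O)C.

Counting along the main chain through the carbonyl gives 10 carbons: the parent is decane.
The highest-priority functional group is a ketone (C=O on an internal carbon), so the name ends in -one.
Number the chain so that numbering from this end puts the carbonyl group at C-2 rather than C-9.
That gives the carbonyl at C-2; an iodo group at C-9.
Putting it together: 9-iododecan-2-one.

9-iododecan-2-one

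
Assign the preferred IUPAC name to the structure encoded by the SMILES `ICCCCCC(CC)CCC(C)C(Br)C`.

10-bromo-6-ethyl-1-iodo-9-methylundecane

The longest carbon chain is 11 atoms: the parent is undecane.
Choose the numbering such that the substituent locant set {1,6,9,10} is lower than {2,3,6,11} at the first point of difference.
That gives a bromo group at C-10; an ethyl group at C-6; an iodo group at C-1; a methyl group at C-9.
Prefixes are listed alphabetically: bromo, ethyl, iodo, methyl.
Assembling the pieces gives 10-bromo-6-ethyl-1-iodo-9-methylundecane.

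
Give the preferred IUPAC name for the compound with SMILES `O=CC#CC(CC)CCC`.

4-ethylhept-2-ynal

The longest chain bearing the –CHO group and the multiple bond is 7 carbons long (heptane).
An aldehyde (terminal –CHO) is the principal characteristic group, giving the suffix -al.
The chain contains a C≡C triple bond, so the unsaturation ending is -yne.
The numbering direction is chosen so that the aldehyde carbon is C-1 by definition.
This places the triple bond between C-2 and C-3; an ethyl group at C-4.
The name is 4-ethylhept-2-ynal.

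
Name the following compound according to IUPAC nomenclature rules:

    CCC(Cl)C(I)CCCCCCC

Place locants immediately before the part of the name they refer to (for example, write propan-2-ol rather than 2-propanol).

The longest carbon chain is 11 atoms: the parent is undecane.
Choose the numbering such that the substituent locant set {3,4} is lower than {8,9} at the first point of difference.
This places a chloro group at C-3; an iodo group at C-4.
The substituents are ordered alphabetically, ignoring any di-/tri- multipliers.
Assembling the pieces gives 3-chloro-4-iodoundecane.

3-chloro-4-iodoundecane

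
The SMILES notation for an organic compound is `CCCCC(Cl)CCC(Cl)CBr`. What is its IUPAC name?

1-bromo-2,5-dichlorononane

The longest carbon chain is 9 atoms: the parent is nonane.
Number the chain so that the substituent locant set {1,2,5} is lower than {5,8,9} at the first point of difference.
With this numbering: a bromo group at C-1; chloro groups at C-2 and C-5.
Prefixes are listed alphabetically: bromo, chloro.
Putting it together: 1-bromo-2,5-dichlorononane.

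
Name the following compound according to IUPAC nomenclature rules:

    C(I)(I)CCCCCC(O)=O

The longest carbon chain that includes the –COOH group has 7 carbons, so the parent hydride is heptane.
The principal characteristic group is a carboxylic acid (terminal –COOH), named with the suffix -oic acid.
Choose the numbering such that the carboxylic acid carbon is C-1 by definition.
That gives two iodo groups at C-7.
The name is 7,7-diiodoheptanoic acid.

7,7-diiodoheptanoic acid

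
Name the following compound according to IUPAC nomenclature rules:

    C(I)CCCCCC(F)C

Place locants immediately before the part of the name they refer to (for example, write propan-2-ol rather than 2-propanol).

The parent chain contains 8 carbons (octane).
The numbering direction is chosen so that the substituent locant set {1,7} is lower than {2,8} at the first point of difference.
This places a fluoro group at C-7; an iodo group at C-1.
The substituents are ordered alphabetically, ignoring any di-/tri- multipliers.
Assembling the pieces gives 7-fluoro-1-iodooctane.

7-fluoro-1-iodooctane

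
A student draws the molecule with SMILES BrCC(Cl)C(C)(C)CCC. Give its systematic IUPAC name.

The longest continuous carbon chain has 6 atoms, so the parent hydride is hexane.
The numbering direction is chosen so that the substituent locant set {1,2,3,3} is lower than {4,4,5,6} at the first point of difference.
That gives a bromo group at C-1; a chloro group at C-2; two methyl groups at C-3.
The substituents are ordered alphabetically, ignoring any di-/tri- multipliers.
Putting it together: 1-bromo-2-chloro-3,3-dimethylhexane.

1-bromo-2-chloro-3,3-dimethylhexane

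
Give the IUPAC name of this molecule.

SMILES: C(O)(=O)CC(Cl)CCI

The longest carbon chain that includes the –COOH group has 5 carbons, so the parent hydride is pentane.
The highest-priority functional group is a carboxylic acid (terminal –COOH), so the name ends in -oic acid.
Choose the numbering such that the carboxylic acid carbon is C-1 by definition.
That gives a chloro group at C-3; an iodo group at C-5.
The substituents are ordered alphabetically, ignoring any di-/tri- multipliers.
Assembling the pieces gives 3-chloro-5-iodopentanoic acid.

3-chloro-5-iodopentanoic acid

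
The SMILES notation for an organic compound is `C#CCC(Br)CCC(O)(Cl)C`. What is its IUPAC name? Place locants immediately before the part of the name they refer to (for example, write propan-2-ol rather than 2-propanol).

5-bromo-2-chlorooct-7-yn-2-ol

Counting along the main chain through the –OH group and the multiple bond gives 8 carbons: the parent is octane.
The principal characteristic group is an alcohol (–OH), named with the suffix -ol.
A C≡C triple bond in the chain gives the infix -yne-.
Number the chain so that numbering from this end puts the hydroxyl group at C-2 rather than C-7.
That gives the hydroxyl at C-2; the triple bond between C-7 and C-8; a bromo group at C-5; a chloro group at C-2.
The substituents are ordered alphabetically, ignoring any di-/tri- multipliers.
Putting it together: 5-bromo-2-chlorooct-7-yn-2-ol.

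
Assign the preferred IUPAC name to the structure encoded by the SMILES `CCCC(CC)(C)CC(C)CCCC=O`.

The longest chain bearing the –CHO group is 10 carbons long (decane).
The highest-priority functional group is an aldehyde (terminal –CHO), so the name ends in -al.
The numbering direction is chosen so that the aldehyde carbon is C-1 by definition.
That gives an ethyl group at C-7; methyl groups at C-5 and C-7.
The substituents are ordered alphabetically, ignoring any di-/tri- multipliers.
Putting it together: 7-ethyl-5,7-dimethyldecanal.

7-ethyl-5,7-dimethyldecanal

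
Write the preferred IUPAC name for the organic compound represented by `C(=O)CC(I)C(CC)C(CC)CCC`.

4,5-diethyl-3-iodooctanal

The longest chain bearing the –CHO group is 8 carbons long (octane).
An aldehyde (terminal –CHO) is the principal characteristic group, giving the suffix -al.
The numbering direction is chosen so that the aldehyde carbon is C-1 by definition.
With this numbering: ethyl groups at C-4 and C-5; an iodo group at C-3.
The substituents are ordered alphabetically, ignoring any di-/tri- multipliers.
Assembling the pieces gives 4,5-diethyl-3-iodooctanal.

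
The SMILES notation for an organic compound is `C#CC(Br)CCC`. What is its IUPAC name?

Counting along the main chain through the multiple bond gives 6 carbons: the parent is hexane.
There is one C≡C triple bond, indicated by the ending -yne.
The numbering direction is chosen so that numbering from this end puts the triple bond at C-1 rather than C-5.
With this numbering: the triple bond between C-1 and C-2; a bromo group at C-3.
The name is 3-bromohex-1-yne.

3-bromohex-1-yne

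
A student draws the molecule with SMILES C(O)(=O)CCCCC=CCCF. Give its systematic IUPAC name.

The longest carbon chain that includes the –COOH group and the multiple bond has 9 carbons, so the parent hydride is nonane.
The highest-priority functional group is a carboxylic acid (terminal –COOH), so the name ends in -oic acid.
The chain contains a C=C double bond, so the unsaturation ending is -ene.
Choose the numbering such that the carboxylic acid carbon is C-1 by definition.
This places the double bond between C-6 and C-7; a fluoro group at C-9.
Putting it together: 9-fluoronon-6-enoic acid.

9-fluoronon-6-enoic acid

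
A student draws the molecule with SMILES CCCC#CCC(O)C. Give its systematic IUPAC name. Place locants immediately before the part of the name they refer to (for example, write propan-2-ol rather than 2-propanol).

The longest carbon chain that includes the –OH group and the multiple bond has 8 carbons, so the parent hydride is octane.
The highest-priority functional group is an alcohol (–OH), so the name ends in -ol.
The chain contains a C≡C triple bond, so the unsaturation ending is -yne.
Choose the numbering such that numbering from this end puts the hydroxyl group at C-2 rather than C-7.
With this numbering: the hydroxyl at C-2; the triple bond between C-4 and C-5.
Putting it together: oct-4-yn-2-ol.

oct-4-yn-2-ol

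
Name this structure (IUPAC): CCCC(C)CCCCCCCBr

1-bromo-8-methylundecane

The parent chain contains 11 carbons (undecane).
The numbering direction is chosen so that the substituent locant set {1,8} is lower than {4,11} at the first point of difference.
That gives a bromo group at C-1; a methyl group at C-8.
Substituent prefixes are cited in alphabetical order (multiplying prefixes like di-/tri- are ignored for ordering).
The name is 1-bromo-8-methylundecane.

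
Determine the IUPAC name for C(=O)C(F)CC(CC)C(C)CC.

The longest chain bearing the –CHO group is 7 carbons long (heptane).
The highest-priority functional group is an aldehyde (terminal –CHO), so the name ends in -al.
Choose the numbering such that the aldehyde carbon is C-1 by definition.
That gives an ethyl group at C-4; a fluoro group at C-2; a methyl group at C-5.
Substituent prefixes are cited in alphabetical order (multiplying prefixes like di-/tri- are ignored for ordering).
Assembling the pieces gives 4-ethyl-2-fluoro-5-methylheptanal.

4-ethyl-2-fluoro-5-methylheptanal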